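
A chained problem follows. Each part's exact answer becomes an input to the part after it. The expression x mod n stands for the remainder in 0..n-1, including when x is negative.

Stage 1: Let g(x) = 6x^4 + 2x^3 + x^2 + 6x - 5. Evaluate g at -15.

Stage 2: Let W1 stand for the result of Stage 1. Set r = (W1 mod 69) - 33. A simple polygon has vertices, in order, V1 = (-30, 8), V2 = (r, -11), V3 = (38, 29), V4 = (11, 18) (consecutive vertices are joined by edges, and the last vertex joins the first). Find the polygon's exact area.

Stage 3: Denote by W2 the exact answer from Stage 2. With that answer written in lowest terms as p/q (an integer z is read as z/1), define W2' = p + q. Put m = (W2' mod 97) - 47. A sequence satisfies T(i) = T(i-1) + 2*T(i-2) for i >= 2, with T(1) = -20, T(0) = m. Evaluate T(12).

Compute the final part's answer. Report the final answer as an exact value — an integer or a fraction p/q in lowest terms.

-72378

Stage 1: 6*(-15)^4 + 2*(-15)^3 + 1*(-15)^2 + 6*(-15)^1 - 5 = (303750) + (-6750) + (225) + (-90) + (-5) = 297130; answer 297130
Stage 2: W1 = 297130; r = -17; cross terms: (-30*-11 - -17*8)=466, (-17*29 - 38*-11)=-75, (38*18 - 11*29)=365, (11*8 - -30*18)=628; twice the area = |1384| = 1384; area = 692; answer 692
Stage 3: W2 = 692; threaded value p + q = 693; m = -33; T(2) = 1*(-20) + 2*(-33) = -86; iterating: T(2)=-86, T(3)=-126, T(4)=-298, T(5)=-550, T(6)=-1146, T(7)=-2246, T(8)=-4538, T(9)=-9030, T(10)=-18106, T(11)=-36166, T(12)=-72378; answer -72378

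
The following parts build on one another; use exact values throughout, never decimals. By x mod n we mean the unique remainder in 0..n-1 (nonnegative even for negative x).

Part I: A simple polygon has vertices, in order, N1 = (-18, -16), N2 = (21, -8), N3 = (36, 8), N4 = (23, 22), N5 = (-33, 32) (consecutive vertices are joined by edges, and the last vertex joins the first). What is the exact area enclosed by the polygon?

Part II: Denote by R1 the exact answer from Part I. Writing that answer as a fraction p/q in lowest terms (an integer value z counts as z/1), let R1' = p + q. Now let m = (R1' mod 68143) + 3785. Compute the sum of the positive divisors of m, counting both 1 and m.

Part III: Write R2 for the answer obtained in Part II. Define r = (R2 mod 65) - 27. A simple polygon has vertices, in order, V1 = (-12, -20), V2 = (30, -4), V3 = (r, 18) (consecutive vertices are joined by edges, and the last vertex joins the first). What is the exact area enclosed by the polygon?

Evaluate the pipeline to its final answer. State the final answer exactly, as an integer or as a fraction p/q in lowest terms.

918

Part I: cross terms: (-18*-8 - 21*-16)=480, (21*8 - 36*-8)=456, (36*22 - 23*8)=608, (23*32 - -33*22)=1462, (-33*-16 - -18*32)=1104; twice the area = |4110| = 4110; area = 2055; answer 2055
Part II: R1 = 2055; threaded value p + q = 2056; m = 5841; 5841 = 3^2 * 11 * 59; sigma = (1 + 3 + 9) * (1 + 11) * (1 + 59) = 13 * 12 * 60 = 9360; answer 9360
Part III: R2 = 9360; r = -27; cross terms: (-12*-4 - 30*-20)=648, (30*18 - -27*-4)=432, (-27*-20 - -12*18)=756; twice the area = |1836| = 1836; area = 918; answer 918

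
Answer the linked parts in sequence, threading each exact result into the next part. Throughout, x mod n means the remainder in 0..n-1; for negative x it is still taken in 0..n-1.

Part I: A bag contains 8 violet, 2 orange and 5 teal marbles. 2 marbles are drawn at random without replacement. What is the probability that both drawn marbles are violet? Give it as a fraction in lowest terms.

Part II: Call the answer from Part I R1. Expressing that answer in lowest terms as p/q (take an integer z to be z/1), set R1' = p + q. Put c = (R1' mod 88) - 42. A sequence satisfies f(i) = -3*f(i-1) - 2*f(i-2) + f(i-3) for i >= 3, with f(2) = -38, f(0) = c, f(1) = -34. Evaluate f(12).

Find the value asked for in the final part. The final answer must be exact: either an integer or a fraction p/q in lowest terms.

15237

Part I: total draws C(15,2) = 105; favorable C(8,2) = 28; P = 4/15; answer 4/15
Part II: R1 = 4/15; threaded value p + q = 19; c = -23; f(3) = -3*(-38) - 2*(-34) + 1*(-23) = 159; iterating: f(3)=159, f(4)=-435, f(5)=949, f(6)=-1818, f(7)=3121, f(8)=-4778, f(9)=6274, f(10)=-6145, f(11)=1109, f(12)=15237; answer 15237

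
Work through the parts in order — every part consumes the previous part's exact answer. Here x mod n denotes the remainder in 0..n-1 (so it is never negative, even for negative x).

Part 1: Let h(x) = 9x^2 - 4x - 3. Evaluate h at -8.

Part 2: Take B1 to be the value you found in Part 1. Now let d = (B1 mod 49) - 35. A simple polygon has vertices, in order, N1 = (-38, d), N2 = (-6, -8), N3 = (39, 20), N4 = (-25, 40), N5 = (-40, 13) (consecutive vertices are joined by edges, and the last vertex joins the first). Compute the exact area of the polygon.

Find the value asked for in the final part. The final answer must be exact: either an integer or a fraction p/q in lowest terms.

4937/2

Part 1: 9*(-8)^2 - 4*(-8)^1 - 3 = (576) + (32) + (-3) = 605; answer 605
Part 2: B1 = 605; d = -18; cross terms: (-38*-8 - -6*-18)=196, (-6*20 - 39*-8)=192, (39*40 - -25*20)=2060, (-25*13 - -40*40)=1275, (-40*-18 - -38*13)=1214; twice the area = |4937| = 4937; area = 4937/2; answer 4937/2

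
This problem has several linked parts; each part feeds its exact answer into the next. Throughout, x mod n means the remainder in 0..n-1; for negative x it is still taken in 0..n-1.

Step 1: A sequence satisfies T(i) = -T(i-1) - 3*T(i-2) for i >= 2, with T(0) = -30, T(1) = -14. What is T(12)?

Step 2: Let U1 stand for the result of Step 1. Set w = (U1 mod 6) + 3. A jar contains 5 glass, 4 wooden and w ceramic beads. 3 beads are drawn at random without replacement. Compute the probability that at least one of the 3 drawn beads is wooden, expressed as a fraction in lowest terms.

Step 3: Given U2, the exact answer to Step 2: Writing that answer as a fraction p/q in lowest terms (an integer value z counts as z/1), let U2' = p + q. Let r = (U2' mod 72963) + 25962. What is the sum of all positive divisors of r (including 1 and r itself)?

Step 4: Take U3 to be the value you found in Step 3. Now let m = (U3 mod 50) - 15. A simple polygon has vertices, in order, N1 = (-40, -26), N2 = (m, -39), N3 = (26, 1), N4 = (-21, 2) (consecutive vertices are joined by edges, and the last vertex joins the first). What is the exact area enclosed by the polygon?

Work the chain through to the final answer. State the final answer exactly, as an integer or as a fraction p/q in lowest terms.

1677

Step 1: T(2) = -1*(-14) - 3*(-30) = 104; iterating: T(2)=104, T(3)=-62, T(4)=-250, T(5)=436, T(6)=314, T(7)=-1622, T(8)=680, T(9)=4186, T(10)=-6226, T(11)=-6332, T(12)=25010; answer 25010
Step 2: U1 = 25010; w = 5; total draws C(14,3) = 364; complement C(10,3) = 120; favorable 364 - 120 = 244; P = 61/91; answer 61/91
Step 3: U2 = 61/91; threaded value p + q = 152; r = 26114; 26114 = 2 * 11 * 1187; sigma = (1 + 2) * (1 + 11) * (1 + 1187) = 3 * 12 * 1188 = 42768; answer 42768
Step 4: U3 = 42768; m = 3; cross terms: (-40*-39 - 3*-26)=1638, (3*1 - 26*-39)=1017, (26*2 - -21*1)=73, (-21*-26 - -40*2)=626; twice the area = |3354| = 3354; area = 1677; answer 1677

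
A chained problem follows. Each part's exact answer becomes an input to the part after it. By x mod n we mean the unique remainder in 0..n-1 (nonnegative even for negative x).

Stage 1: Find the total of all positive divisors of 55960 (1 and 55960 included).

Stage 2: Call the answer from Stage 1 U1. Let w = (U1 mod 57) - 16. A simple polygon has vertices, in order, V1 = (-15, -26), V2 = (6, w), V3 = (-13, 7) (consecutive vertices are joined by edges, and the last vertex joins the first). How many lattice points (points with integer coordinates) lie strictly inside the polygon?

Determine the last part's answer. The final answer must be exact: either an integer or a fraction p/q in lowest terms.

Stage 1: 55960 = 2^3 * 5 * 1399; sigma = (1 + 2 + 4 + 8) * (1 + 5) * (1 + 1399) = 15 * 6 * 1400 = 126000; answer 126000
Stage 2: U1 = 126000; w = 14; cross terms: (-15*14 - 6*-26)=-54, (6*7 - -13*14)=224, (-13*-26 - -15*7)=443; twice the area = |613| = 613; area = 613/2; boundary points = 1 + 1 + 1 = 3; strictly interior points = area - boundary/2 + 1 = 306; answer 306

306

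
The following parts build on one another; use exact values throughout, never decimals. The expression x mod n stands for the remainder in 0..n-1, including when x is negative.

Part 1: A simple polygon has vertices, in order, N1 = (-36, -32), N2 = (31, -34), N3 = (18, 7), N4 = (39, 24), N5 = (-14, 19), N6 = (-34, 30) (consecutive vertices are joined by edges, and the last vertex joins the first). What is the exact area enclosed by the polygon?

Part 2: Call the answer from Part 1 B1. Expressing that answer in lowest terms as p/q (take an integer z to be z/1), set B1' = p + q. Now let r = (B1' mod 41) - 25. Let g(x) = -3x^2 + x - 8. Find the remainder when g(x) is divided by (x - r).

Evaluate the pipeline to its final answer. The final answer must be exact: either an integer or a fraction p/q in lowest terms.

-298

Part 1: cross terms: (-36*-34 - 31*-32)=2216, (31*7 - 18*-34)=829, (18*24 - 39*7)=159, (39*19 - -14*24)=1077, (-14*30 - -34*19)=226, (-34*-32 - -36*30)=2168; twice the area = |6675| = 6675; area = 6675/2; answer 6675/2
Part 2: B1 = 6675/2; threaded value p + q = 6677; r = 10; remainder = value at the root: -3*(10)^2 + 1*(10)^1 - 8 = (-300) + (10) + (-8) = -298; answer -298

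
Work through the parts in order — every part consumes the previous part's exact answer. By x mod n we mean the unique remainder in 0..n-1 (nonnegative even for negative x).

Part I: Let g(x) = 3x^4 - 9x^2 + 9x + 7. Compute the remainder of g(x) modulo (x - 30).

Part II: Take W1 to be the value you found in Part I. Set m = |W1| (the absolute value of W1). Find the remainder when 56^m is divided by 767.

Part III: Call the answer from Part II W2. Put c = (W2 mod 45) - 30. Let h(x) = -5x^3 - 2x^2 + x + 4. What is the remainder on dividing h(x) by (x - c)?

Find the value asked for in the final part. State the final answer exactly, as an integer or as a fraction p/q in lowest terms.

1006

Part I: remainder = value at the root: 3*(30)^4 - 9*(30)^2 + 9*(30)^1 + 7 = (2430000) + (-8100) + (270) + (7) = 2422177; answer 2422177
Part II: W1 = 2422177; m = 2422177; squarings mod 767: 56^1=56, 56^2=68, 56^4=22, 56^8=484, 56^16=321, 56^32=263, 56^64=139, 56^128=146, 56^256=607, 56^512=289, 56^1024=685, 56^2048=588, 56^4096=594, 56^8192=16, 56^16384=256, 56^32768=341, 56^65536=464, 56^131072=536, 56^262144=438, 56^524288=94, 56^1048576=399, 56^2097152=432; 56^2422177 = 56^1 * 56^32 * 56^128 * 56^256 * 56^1024 * 56^4096 * 56^8192 * 56^16384 * 56^32768 * 56^262144 * 56^2097152 = 69 (mod 767); answer 69
Part III: W2 = 69; c = -6; remainder = value at the root: -5*(-6)^3 - 2*(-6)^2 + 1*(-6)^1 + 4 = (1080) + (-72) + (-6) + (4) = 1006; answer 1006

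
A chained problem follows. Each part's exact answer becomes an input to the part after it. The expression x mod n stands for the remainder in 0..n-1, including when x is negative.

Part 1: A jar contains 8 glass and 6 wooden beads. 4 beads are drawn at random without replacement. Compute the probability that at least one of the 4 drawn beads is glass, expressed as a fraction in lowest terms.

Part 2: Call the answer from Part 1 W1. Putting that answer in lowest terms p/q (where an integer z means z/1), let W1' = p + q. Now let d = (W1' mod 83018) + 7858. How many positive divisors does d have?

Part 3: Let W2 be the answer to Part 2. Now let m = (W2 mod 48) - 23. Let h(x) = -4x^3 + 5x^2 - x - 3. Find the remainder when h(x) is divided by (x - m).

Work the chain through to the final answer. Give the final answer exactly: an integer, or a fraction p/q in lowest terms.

14637

Part 1: total draws C(14,4) = 1001; complement C(6,4) = 15; favorable 1001 - 15 = 986; P = 986/1001; answer 986/1001
Part 2: W1 = 986/1001; threaded value p + q = 1987; d = 9845; 9845 = 5 * 11 * 179; number of divisors = (1+1) * (1+1) * (1+1) = 8; answer 8
Part 3: W2 = 8; m = -15; remainder = value at the root: -4*(-15)^3 + 5*(-15)^2 - 1*(-15)^1 - 3 = (13500) + (1125) + (15) + (-3) = 14637; answer 14637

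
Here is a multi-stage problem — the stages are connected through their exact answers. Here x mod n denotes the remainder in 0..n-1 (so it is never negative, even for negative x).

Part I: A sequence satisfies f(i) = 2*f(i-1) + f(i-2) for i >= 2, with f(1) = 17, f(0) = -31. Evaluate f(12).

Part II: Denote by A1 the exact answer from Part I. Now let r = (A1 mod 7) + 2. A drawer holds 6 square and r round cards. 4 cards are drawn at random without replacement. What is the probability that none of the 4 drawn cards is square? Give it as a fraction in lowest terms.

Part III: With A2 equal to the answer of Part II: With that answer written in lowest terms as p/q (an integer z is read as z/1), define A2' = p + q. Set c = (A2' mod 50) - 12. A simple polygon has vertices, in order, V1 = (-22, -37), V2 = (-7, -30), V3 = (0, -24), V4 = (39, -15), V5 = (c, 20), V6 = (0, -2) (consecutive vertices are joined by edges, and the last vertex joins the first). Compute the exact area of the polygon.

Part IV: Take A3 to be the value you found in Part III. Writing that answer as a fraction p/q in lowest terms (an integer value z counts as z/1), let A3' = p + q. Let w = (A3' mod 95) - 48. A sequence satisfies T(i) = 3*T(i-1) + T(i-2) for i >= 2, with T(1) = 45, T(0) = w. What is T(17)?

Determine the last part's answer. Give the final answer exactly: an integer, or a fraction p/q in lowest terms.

8875526628

Part I: f(2) = 2*(17) + 1*(-31) = 3; iterating: f(2)=3, f(3)=23, f(4)=49, f(5)=121, f(6)=291, f(7)=703, f(8)=1697, f(9)=4097, f(10)=9891, f(11)=23879, f(12)=57649; answer 57649
Part II: A1 = 57649; r = 6; total draws C(12,4) = 495; favorable C(6,4) = 15; P = 1/33; answer 1/33
Part III: A2 = 1/33; threaded value p + q = 34; c = 22; cross terms: (-22*-30 - -7*-37)=401, (-7*-24 - 0*-30)=168, (0*-15 - 39*-24)=936, (39*20 - 22*-15)=1110, (22*-2 - 0*20)=-44, (0*-37 - -22*-2)=-44; twice the area = |2527| = 2527; area = 2527/2; answer 2527/2
Part IV: A3 = 2527/2; threaded value p + q = 2529; w = 11; T(2) = 3*(45) + 1*(11) = 146; iterating: T(2)=146, T(3)=483, T(4)=1595, T(5)=5268, T(6)=17399, T(7)=57465, T(8)=189794, T(9)=626847, T(10)=2070335, T(11)=6837852, T(12)=22583891, T(13)=74589525, T(14)=246352466, T(15)=813646923, T(16)=2687293235, T(17)=8875526628; answer 8875526628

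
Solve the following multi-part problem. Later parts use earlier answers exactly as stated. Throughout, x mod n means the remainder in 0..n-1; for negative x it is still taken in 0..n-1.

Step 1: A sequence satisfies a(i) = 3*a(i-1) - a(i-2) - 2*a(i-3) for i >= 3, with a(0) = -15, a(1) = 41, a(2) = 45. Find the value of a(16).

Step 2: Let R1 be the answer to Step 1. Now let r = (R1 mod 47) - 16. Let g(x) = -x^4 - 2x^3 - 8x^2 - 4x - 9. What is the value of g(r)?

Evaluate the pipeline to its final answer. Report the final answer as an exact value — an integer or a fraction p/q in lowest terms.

Step 1: a(3) = 3*(45) - 1*(41) - 2*(-15) = 124; iterating: a(3)=124, a(4)=245, a(5)=521, a(6)=1070, a(7)=2199, a(8)=4485, a(9)=9116, a(10)=18465, a(11)=37309, a(12)=75230, a(13)=151451, a(14)=304505, a(15)=611604, a(16)=1227405; answer 1227405
Step 2: R1 = 1227405; r = -16; -1*(-16)^4 - 2*(-16)^3 - 8*(-16)^2 - 4*(-16)^1 - 9 = (-65536) + (8192) + (-2048) + (64) + (-9) = -59337; answer -59337

-59337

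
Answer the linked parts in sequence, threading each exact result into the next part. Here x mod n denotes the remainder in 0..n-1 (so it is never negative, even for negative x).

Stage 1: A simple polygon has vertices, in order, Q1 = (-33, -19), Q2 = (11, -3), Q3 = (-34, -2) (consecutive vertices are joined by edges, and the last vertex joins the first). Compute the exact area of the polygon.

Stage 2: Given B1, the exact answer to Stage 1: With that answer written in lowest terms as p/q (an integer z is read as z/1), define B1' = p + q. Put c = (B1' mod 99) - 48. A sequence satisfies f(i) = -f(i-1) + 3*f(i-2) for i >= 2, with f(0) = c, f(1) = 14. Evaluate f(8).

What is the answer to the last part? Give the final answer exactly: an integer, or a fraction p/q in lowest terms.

8020

Stage 1: cross terms: (-33*-3 - 11*-19)=308, (11*-2 - -34*-3)=-124, (-34*-19 - -33*-2)=580; twice the area = |764| = 764; area = 382; answer 382
Stage 2: B1 = 382; threaded value p + q = 383; c = 38; f(2) = -1*(14) + 3*(38) = 100; iterating: f(2)=100, f(3)=-58, f(4)=358, f(5)=-532, f(6)=1606, f(7)=-3202, f(8)=8020; answer 8020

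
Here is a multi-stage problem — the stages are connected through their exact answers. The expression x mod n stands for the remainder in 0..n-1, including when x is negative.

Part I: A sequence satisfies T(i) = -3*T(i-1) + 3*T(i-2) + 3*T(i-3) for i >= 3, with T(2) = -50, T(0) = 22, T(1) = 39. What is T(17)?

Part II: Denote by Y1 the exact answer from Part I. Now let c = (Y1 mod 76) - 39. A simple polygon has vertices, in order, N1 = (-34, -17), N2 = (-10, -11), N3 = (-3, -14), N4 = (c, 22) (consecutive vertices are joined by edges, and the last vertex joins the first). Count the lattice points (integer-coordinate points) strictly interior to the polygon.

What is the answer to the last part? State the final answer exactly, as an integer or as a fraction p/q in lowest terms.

438

Part I: T(3) = -3*(-50) + 3*(39) + 3*(22) = 333; iterating: T(3)=333, T(4)=-1032, T(5)=3945, T(6)=-13932, T(7)=50535, T(8)=-181566, T(9)=654507, T(10)=-2356614, T(11)=8488665, T(12)=-30572316, T(13)=110113101, T(14)=-396590256, T(15)=1428393123, T(16)=-5144610834, T(17)=18529241103; answer 18529241103
Part II: Y1 = 18529241103; c = 36; cross terms: (-34*-11 - -10*-17)=204, (-10*-14 - -3*-11)=107, (-3*22 - 36*-14)=438, (36*-17 - -34*22)=136; twice the area = |885| = 885; area = 885/2; boundary points = 6 + 1 + 3 + 1 = 11; strictly interior points = area - boundary/2 + 1 = 438; answer 438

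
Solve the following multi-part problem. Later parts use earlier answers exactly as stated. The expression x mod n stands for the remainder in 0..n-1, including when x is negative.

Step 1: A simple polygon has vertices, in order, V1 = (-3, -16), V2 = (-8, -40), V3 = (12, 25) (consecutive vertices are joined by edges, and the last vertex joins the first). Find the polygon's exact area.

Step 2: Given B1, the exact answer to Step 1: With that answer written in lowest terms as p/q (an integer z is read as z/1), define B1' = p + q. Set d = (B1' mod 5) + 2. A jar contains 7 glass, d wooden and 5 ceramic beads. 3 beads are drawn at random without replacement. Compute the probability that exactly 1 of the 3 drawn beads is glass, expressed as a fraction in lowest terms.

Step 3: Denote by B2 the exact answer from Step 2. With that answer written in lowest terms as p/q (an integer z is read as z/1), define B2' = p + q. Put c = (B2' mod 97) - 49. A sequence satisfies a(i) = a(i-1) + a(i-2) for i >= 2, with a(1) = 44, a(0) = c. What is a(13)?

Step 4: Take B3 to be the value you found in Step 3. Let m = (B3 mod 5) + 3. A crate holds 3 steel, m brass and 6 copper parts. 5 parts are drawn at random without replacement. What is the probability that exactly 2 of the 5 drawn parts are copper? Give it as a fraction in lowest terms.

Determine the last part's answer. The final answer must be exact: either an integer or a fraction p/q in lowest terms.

60/143

Step 1: cross terms: (-3*-40 - -8*-16)=-8, (-8*25 - 12*-40)=280, (12*-16 - -3*25)=-117; twice the area = |155| = 155; area = 155/2; answer 155/2
Step 2: B1 = 155/2; threaded value p + q = 157; d = 4; total draws C(16,3) = 560; favorable C(7,1)*C(9,2) = 252; P = 9/20; answer 9/20
Step 3: B2 = 9/20; threaded value p + q = 29; c = -20; a(2) = 1*(44) + 1*(-20) = 24; iterating: a(2)=24, a(3)=68, a(4)=92, a(5)=160, a(6)=252, a(7)=412, a(8)=664, a(9)=1076, a(10)=1740, a(11)=2816, a(12)=4556, a(13)=7372; answer 7372
Step 4: B3 = 7372; m = 5; total draws C(14,5) = 2002; favorable C(6,2)*C(8,3) = 840; P = 60/143; answer 60/143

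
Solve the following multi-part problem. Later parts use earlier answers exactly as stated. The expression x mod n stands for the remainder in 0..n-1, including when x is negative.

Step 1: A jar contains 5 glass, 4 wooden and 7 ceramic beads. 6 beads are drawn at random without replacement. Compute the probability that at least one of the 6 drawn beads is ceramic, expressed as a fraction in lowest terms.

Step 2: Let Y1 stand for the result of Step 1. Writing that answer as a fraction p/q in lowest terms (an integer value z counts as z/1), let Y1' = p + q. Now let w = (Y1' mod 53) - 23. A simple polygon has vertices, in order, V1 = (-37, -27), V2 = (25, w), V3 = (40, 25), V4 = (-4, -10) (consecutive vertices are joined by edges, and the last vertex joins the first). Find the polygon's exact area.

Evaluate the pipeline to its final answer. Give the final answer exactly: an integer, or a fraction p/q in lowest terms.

247

Step 1: total draws C(16,6) = 8008; complement C(9,6) = 84; favorable 8008 - 84 = 7924; P = 283/286; answer 283/286
Step 2: Y1 = 283/286; threaded value p + q = 569; w = 16; cross terms: (-37*16 - 25*-27)=83, (25*25 - 40*16)=-15, (40*-10 - -4*25)=-300, (-4*-27 - -37*-10)=-262; twice the area = |-494| = 494; area = 247; answer 247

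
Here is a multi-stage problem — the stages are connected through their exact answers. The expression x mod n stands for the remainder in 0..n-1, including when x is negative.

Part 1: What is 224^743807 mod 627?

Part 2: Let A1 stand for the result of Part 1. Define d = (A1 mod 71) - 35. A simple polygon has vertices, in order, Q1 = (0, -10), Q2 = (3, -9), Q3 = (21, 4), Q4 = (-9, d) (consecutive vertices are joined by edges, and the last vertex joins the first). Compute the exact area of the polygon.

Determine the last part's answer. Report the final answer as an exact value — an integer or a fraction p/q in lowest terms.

399

Part 1: squarings mod 627: 224^1=224, 224^2=16, 224^4=256, 224^8=328, 224^16=367, 224^32=511, 224^64=289, 224^128=130, 224^256=598, 224^512=214, 224^1024=25, 224^2048=625, 224^4096=4, 224^8192=16, 224^16384=256, 224^32768=328, 224^65536=367, 224^131072=511, 224^262144=289, 224^524288=130; 224^743807 = 224^1 * 224^2 * 224^4 * 224^8 * 224^16 * 224^32 * 224^64 * 224^256 * 224^2048 * 224^4096 * 224^16384 * 224^65536 * 224^131072 * 224^524288 = 269 (mod 627); answer 269
Part 2: A1 = 269; d = 21; cross terms: (0*-9 - 3*-10)=30, (3*4 - 21*-9)=201, (21*21 - -9*4)=477, (-9*-10 - 0*21)=90; twice the area = |798| = 798; area = 399; answer 399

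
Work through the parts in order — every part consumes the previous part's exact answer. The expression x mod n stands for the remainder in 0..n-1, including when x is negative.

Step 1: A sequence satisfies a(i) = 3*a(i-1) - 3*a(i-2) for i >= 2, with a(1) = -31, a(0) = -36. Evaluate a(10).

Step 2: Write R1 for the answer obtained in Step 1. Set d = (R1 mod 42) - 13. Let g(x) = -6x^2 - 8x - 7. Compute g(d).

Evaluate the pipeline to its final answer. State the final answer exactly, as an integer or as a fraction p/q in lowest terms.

-2567

Step 1: a(2) = 3*(-31) - 3*(-36) = 15; iterating: a(2)=15, a(3)=138, a(4)=369, a(5)=693, a(6)=972, a(7)=837, a(8)=-405, a(9)=-3726, a(10)=-9963; answer -9963
Step 2: R1 = -9963; d = 20; -6*(20)^2 - 8*(20)^1 - 7 = (-2400) + (-160) + (-7) = -2567; answer -2567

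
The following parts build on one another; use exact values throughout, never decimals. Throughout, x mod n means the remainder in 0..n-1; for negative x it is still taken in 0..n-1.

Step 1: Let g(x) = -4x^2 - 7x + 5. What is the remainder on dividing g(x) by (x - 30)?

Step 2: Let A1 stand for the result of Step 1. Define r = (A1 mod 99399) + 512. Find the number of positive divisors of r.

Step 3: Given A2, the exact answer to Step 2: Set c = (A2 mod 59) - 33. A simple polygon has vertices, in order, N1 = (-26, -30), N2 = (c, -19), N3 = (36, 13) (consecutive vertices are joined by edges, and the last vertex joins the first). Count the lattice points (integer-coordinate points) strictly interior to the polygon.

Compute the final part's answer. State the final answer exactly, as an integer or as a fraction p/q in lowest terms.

319

Step 1: remainder = value at the root: -4*(30)^2 - 7*(30)^1 + 5 = (-3600) + (-210) + (5) = -3805; answer -3805
Step 2: A1 = -3805; r = 96106; 96106 = 2 * 29 * 1657; number of divisors = (1+1) * (1+1) * (1+1) = 8; answer 8
Step 3: A2 = 8; c = -25; cross terms: (-26*-19 - -25*-30)=-256, (-25*13 - 36*-19)=359, (36*-30 - -26*13)=-742; twice the area = |-639| = 639; area = 639/2; boundary points = 1 + 1 + 1 = 3; strictly interior points = area - boundary/2 + 1 = 319; answer 319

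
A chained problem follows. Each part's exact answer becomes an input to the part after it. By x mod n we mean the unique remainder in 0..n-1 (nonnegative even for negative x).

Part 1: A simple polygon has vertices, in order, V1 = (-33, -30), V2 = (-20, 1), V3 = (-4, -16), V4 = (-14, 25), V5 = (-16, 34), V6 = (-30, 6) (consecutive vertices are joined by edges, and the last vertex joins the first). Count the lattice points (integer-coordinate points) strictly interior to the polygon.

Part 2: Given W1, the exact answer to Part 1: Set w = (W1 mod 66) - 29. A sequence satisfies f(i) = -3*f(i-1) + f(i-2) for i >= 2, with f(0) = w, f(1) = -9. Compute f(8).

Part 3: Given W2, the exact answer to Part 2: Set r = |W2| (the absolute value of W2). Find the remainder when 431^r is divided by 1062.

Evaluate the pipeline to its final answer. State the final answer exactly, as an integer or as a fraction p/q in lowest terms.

Part 1: cross terms: (-33*1 - -20*-30)=-633, (-20*-16 - -4*1)=324, (-4*25 - -14*-16)=-324, (-14*34 - -16*25)=-76, (-16*6 - -30*34)=924, (-30*-30 - -33*6)=1098; twice the area = |1313| = 1313; area = 1313/2; boundary points = 1 + 1 + 1 + 1 + 14 + 3 = 21; strictly interior points = area - boundary/2 + 1 = 647; answer 647
Part 2: W1 = 647; w = 24; f(2) = -3*(-9) + 1*(24) = 51; iterating: f(2)=51, f(3)=-162, f(4)=537, f(5)=-1773, f(6)=5856, f(7)=-19341, f(8)=63879; answer 63879
Part 3: W2 = 63879; r = 63879; squarings mod 1062: 431^1=431, 431^2=973, 431^4=487, 431^8=343, 431^16=829, 431^32=127, 431^64=199, 431^128=307, 431^256=793, 431^512=145, 431^1024=847, 431^2048=559, 431^4096=253, 431^8192=289, 431^16384=685, 431^32768=883; 431^63879 = 431^1 * 431^2 * 431^4 * 431^128 * 431^256 * 431^2048 * 431^4096 * 431^8192 * 431^16384 * 431^32768 = 161 (mod 1062); answer 161

161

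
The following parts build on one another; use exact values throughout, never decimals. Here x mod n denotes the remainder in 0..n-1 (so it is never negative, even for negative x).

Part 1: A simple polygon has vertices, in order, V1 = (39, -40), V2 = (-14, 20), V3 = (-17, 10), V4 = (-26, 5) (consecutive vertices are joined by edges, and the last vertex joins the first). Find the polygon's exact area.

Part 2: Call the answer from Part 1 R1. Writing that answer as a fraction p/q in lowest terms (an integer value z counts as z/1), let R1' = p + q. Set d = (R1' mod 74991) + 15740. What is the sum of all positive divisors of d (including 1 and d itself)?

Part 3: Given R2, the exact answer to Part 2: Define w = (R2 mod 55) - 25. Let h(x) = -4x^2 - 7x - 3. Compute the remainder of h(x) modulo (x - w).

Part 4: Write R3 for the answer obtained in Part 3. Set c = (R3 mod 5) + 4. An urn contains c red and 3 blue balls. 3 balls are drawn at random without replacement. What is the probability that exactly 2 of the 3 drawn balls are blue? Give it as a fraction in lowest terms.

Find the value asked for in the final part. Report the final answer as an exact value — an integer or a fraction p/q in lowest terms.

3/14

Part 1: cross terms: (39*20 - -14*-40)=220, (-14*10 - -17*20)=200, (-17*5 - -26*10)=175, (-26*-40 - 39*5)=845; twice the area = |1440| = 1440; area = 720; answer 720
Part 2: R1 = 720; threaded value p + q = 721; d = 16461; 16461 = 3^2 * 31 * 59; sigma = (1 + 3 + 9) * (1 + 31) * (1 + 59) = 13 * 32 * 60 = 24960; answer 24960
Part 3: R2 = 24960; w = 20; remainder = value at the root: -4*(20)^2 - 7*(20)^1 - 3 = (-1600) + (-140) + (-3) = -1743; answer -1743
Part 4: R3 = -1743; c = 6; total draws C(9,3) = 84; favorable C(3,2)*C(6,1) = 18; P = 3/14; answer 3/14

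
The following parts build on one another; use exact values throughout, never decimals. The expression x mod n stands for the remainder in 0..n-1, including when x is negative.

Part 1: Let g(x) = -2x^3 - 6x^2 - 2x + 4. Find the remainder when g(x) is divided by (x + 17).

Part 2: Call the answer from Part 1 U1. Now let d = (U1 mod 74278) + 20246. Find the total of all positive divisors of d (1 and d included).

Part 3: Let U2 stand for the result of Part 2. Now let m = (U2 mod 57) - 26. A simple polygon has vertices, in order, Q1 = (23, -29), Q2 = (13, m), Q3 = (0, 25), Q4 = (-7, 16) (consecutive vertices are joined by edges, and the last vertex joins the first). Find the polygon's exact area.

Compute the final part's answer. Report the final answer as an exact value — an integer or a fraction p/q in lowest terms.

1011/2

Part 1: remainder = value at the root: -2*(-17)^3 - 6*(-17)^2 - 2*(-17)^1 + 4 = (9826) + (-1734) + (34) + (4) = 8130; answer 8130
Part 2: U1 = 8130; d = 28376; 28376 = 2^3 * 3547; sigma = (1 + 2 + 4 + 8) * (1 + 3547) = 15 * 3548 = 53220; answer 53220
Part 3: U2 = 53220; m = 13; cross terms: (23*13 - 13*-29)=676, (13*25 - 0*13)=325, (0*16 - -7*25)=175, (-7*-29 - 23*16)=-165; twice the area = |1011| = 1011; area = 1011/2; answer 1011/2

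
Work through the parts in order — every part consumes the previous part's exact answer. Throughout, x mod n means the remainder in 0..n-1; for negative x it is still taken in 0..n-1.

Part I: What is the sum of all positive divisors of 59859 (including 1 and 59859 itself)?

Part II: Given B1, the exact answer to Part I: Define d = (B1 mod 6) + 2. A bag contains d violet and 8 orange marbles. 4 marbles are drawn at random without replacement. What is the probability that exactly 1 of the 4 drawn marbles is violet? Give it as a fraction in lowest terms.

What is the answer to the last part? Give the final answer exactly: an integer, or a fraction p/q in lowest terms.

224/495

Part I: 59859 = 3^4 * 739; sigma = (1 + 3 + 9 + 27 + 81) * (1 + 739) = 121 * 740 = 89540; answer 89540
Part II: B1 = 89540; d = 4; total draws C(12,4) = 495; favorable C(4,1)*C(8,3) = 224; P = 224/495; answer 224/495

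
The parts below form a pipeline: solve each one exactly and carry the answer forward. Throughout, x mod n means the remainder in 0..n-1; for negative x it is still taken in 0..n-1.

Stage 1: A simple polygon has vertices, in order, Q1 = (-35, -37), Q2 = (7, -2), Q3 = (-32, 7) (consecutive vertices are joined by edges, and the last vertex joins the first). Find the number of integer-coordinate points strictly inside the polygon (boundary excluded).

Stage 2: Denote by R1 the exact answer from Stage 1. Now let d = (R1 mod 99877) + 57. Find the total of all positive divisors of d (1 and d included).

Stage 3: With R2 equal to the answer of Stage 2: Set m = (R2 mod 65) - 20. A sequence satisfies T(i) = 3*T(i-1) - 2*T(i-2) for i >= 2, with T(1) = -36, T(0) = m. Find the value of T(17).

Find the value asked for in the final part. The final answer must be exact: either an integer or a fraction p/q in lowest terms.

-5111766

Stage 1: cross terms: (-35*-2 - 7*-37)=329, (7*7 - -32*-2)=-15, (-32*-37 - -35*7)=1429; twice the area = |1743| = 1743; area = 1743/2; boundary points = 7 + 3 + 1 = 11; strictly interior points = area - boundary/2 + 1 = 867; answer 867
Stage 2: R1 = 867; d = 924; 924 = 2^2 * 3 * 7 * 11; sigma = (1 + 2 + 4) * (1 + 3) * (1 + 7) * (1 + 11) = 7 * 4 * 8 * 12 = 2688; answer 2688
Stage 3: R2 = 2688; m = 3; T(2) = 3*(-36) - 2*(3) = -114; iterating: T(2)=-114, T(3)=-270, T(4)=-582, T(5)=-1206, T(6)=-2454, T(7)=-4950, T(8)=-9942, T(9)=-19926, T(10)=-39894, T(11)=-79830, T(12)=-159702, T(13)=-319446, T(14)=-638934, T(15)=-1277910, T(16)=-2555862, T(17)=-5111766; answer -5111766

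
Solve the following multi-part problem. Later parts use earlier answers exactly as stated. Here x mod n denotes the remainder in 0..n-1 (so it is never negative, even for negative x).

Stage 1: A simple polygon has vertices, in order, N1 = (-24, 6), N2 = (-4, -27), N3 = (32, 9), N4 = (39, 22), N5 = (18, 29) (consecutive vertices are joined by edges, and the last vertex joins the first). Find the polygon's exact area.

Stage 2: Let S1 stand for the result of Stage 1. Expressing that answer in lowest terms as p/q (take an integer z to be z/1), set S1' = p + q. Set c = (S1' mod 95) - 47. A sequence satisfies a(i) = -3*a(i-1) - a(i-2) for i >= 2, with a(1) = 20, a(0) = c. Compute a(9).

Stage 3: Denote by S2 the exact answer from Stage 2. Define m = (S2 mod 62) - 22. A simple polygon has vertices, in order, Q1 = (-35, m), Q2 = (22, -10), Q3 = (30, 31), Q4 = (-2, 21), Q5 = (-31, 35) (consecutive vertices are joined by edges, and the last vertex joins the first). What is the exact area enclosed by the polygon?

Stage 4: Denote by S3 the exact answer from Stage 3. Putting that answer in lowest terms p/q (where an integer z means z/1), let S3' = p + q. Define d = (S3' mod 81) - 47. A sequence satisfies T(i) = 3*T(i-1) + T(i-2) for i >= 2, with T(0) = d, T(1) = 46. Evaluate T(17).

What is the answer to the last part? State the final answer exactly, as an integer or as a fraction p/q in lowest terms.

7001880316

Stage 1: cross terms: (-24*-27 - -4*6)=672, (-4*9 - 32*-27)=828, (32*22 - 39*9)=353, (39*29 - 18*22)=735, (18*6 - -24*29)=804; twice the area = |3392| = 3392; area = 1696; answer 1696
Stage 2: S1 = 1696; threaded value p + q = 1697; c = 35; a(2) = -3*(20) - 1*(35) = -95; iterating: a(2)=-95, a(3)=265, a(4)=-700, a(5)=1835, a(6)=-4805, a(7)=12580, a(8)=-32935, a(9)=86225; answer 86225
Stage 3: S2 = 86225; m = 23; cross terms: (-35*-10 - 22*23)=-156, (22*31 - 30*-10)=982, (30*21 - -2*31)=692, (-2*35 - -31*21)=581, (-31*23 - -35*35)=512; twice the area = |2611| = 2611; area = 2611/2; answer 2611/2
Stage 4: S3 = 2611/2; threaded value p + q = 2613; d = -26; T(2) = 3*(46) + 1*(-26) = 112; iterating: T(2)=112, T(3)=382, T(4)=1258, T(5)=4156, T(6)=13726, T(7)=45334, T(8)=149728, T(9)=494518, T(10)=1633282, T(11)=5394364, T(12)=17816374, T(13)=58843486, T(14)=194346832, T(15)=641883982, T(16)=2119998778, T(17)=7001880316; answer 7001880316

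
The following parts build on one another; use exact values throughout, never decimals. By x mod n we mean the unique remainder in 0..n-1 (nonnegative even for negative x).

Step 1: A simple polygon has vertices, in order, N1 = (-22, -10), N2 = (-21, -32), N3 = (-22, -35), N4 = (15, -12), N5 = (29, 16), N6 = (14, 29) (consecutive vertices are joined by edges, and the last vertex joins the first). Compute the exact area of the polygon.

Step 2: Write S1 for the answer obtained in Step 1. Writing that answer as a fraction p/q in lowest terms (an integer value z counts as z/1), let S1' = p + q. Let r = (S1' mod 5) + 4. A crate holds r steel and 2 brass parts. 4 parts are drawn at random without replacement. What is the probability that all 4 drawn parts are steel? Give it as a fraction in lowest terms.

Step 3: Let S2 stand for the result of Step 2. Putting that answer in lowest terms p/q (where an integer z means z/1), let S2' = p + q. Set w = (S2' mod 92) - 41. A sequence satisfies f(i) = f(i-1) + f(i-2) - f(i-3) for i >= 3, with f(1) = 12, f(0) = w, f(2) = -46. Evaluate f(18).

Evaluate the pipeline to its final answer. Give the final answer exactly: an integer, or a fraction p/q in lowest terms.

-118

Step 1: cross terms: (-22*-32 - -21*-10)=494, (-21*-35 - -22*-32)=31, (-22*-12 - 15*-35)=789, (15*16 - 29*-12)=588, (29*29 - 14*16)=617, (14*-10 - -22*29)=498; twice the area = |3017| = 3017; area = 3017/2; answer 3017/2
Step 2: S1 = 3017/2; threaded value p + q = 3019; r = 8; total draws C(10,4) = 210; favorable C(8,4) = 70; P = 1/3; answer 1/3
Step 3: S2 = 1/3; threaded value p + q = 4; w = -37; f(3) = 1*(-46) + 1*(12) - 1*(-37) = 3; iterating: f(3)=3, f(4)=-55, f(5)=-6, f(6)=-64, f(7)=-15, f(8)=-73, f(9)=-24, f(10)=-82, f(11)=-33, f(12)=-91, f(13)=-42, f(14)=-100, f(15)=-51, f(16)=-109, f(17)=-60, f(18)=-118; answer -118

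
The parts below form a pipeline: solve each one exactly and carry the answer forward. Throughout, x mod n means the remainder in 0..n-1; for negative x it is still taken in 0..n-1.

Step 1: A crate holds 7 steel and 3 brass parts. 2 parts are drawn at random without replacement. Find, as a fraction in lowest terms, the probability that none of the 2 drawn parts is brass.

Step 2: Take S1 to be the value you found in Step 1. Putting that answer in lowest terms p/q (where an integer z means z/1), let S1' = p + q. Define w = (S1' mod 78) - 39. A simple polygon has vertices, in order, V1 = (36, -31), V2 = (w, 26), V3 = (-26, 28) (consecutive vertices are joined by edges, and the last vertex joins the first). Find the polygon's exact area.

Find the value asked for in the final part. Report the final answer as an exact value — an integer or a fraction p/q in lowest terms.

Step 1: total draws C(10,2) = 45; favorable C(7,2) = 21; P = 7/15; answer 7/15
Step 2: S1 = 7/15; threaded value p + q = 22; w = -17; cross terms: (36*26 - -17*-31)=409, (-17*28 - -26*26)=200, (-26*-31 - 36*28)=-202; twice the area = |407| = 407; area = 407/2; answer 407/2

407/2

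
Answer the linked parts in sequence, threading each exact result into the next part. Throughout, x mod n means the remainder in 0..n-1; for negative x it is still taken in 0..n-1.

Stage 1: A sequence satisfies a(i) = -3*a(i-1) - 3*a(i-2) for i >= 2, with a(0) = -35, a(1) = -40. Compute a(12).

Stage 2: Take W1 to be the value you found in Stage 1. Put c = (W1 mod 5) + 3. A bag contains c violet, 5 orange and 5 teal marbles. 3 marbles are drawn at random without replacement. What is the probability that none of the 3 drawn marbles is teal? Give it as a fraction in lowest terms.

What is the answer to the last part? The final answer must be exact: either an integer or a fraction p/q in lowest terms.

Stage 1: a(2) = -3*(-40) - 3*(-35) = 225; iterating: a(2)=225, a(3)=-555, a(4)=990, a(5)=-1305, a(6)=945, a(7)=1080, a(8)=-6075, a(9)=14985, a(10)=-26730, a(11)=35235, a(12)=-25515; answer -25515
Stage 2: W1 = -25515; c = 3; total draws C(13,3) = 286; favorable C(8,3) = 56; P = 28/143; answer 28/143

28/143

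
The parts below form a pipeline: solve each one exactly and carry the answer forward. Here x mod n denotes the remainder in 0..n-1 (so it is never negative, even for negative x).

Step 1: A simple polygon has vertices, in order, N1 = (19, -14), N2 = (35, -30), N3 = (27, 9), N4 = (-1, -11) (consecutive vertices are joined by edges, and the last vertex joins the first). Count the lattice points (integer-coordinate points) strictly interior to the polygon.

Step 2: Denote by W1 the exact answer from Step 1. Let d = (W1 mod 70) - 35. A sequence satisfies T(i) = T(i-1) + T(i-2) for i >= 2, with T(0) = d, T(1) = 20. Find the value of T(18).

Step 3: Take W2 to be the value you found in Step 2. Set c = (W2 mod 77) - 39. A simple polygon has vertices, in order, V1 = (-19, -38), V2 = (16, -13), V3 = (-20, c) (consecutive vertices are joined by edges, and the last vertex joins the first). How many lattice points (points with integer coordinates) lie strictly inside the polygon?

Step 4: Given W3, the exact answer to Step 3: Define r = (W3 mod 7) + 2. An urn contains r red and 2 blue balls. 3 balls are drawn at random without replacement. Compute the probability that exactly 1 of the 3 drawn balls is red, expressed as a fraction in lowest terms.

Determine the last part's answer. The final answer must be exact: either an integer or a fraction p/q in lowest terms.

Step 1: cross terms: (19*-30 - 35*-14)=-80, (35*9 - 27*-30)=1125, (27*-11 - -1*9)=-288, (-1*-14 - 19*-11)=223; twice the area = |980| = 980; area = 490; boundary points = 16 + 1 + 4 + 1 = 22; strictly interior points = area - boundary/2 + 1 = 480; answer 480
Step 2: W1 = 480; d = 25; T(2) = 1*(20) + 1*(25) = 45; iterating: T(2)=45, T(3)=65, T(4)=110, T(5)=175, T(6)=285, T(7)=460, T(8)=745, T(9)=1205, T(10)=1950, T(11)=3155, T(12)=5105, T(13)=8260, T(14)=13365, T(15)=21625, T(16)=34990, T(17)=56615, T(18)=91605; answer 91605
Step 3: W2 = 91605; c = 13; cross terms: (-19*-13 - 16*-38)=855, (16*13 - -20*-13)=-52, (-20*-38 - -19*13)=1007; twice the area = |1810| = 1810; area = 905; boundary points = 5 + 2 + 1 = 8; strictly interior points = area - boundary/2 + 1 = 902; answer 902
Step 4: W3 = 902; r = 8; total draws C(10,3) = 120; favorable C(8,1)*C(2,2) = 8; P = 1/15; answer 1/15

1/15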